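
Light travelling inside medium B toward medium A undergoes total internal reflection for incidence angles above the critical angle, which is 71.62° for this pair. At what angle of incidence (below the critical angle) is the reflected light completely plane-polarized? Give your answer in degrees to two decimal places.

θ_B ≈ 43.50°

sin θ_c = n₂/n₁, so n₂/n₁ = sin 71.62° = 0.9490.
Brewster: tan θ_B = n₂/n₁ = 0.9490.
θ_B = arctan(0.9490) = 43.50°.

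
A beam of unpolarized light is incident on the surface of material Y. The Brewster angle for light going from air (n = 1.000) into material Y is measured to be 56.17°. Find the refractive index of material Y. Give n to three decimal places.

At the Brewster angle, tan θ_B = n₂/n₁ with n₁ on the incident side (air) and n₂ on the transmitted side (material Y).
n₂ = n₁ tan θ_B = 1.000 × tan 56.17° = 1.492.

n ≈ 1.492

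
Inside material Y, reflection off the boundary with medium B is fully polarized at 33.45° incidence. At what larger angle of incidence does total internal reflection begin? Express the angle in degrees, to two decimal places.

tan θ_B = n₂/n₁ = tan 33.45° = 0.6606.
Total internal reflection: sin θ_c = n₂/n₁ = 0.6606.
θ_c = arcsin(0.6606) = 41.35°.

θ_c ≈ 41.35°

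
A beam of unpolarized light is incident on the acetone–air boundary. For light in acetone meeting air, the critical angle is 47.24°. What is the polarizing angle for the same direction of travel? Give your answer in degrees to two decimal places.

θ_B ≈ 36.29°

n₂/n₁ = sin θ_c = sin 47.24° = 0.7342.
tan θ_B equals the same ratio, so θ_B = arctan(0.7342) = 36.29°.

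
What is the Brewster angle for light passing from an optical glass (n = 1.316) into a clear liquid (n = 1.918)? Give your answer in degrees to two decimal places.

The reflected p-component vanishes when tan θ_B = n₂/n₁.
tan θ_B = n₂/n₁ = 1.918/1.316 = 1.4574.
So θ_B = arctan 1.4574 = 55.54°.

θ_B ≈ 55.54°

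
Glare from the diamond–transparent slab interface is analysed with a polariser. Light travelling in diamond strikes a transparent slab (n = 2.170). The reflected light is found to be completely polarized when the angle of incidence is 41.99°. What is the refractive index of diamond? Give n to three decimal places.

n ≈ 2.411

Full polarization of the reflected beam means tan θ_B = n₂/n₁, where n₁ is the incident medium (diamond).
n₁ = n₂ / tan θ_B = 2.170 / tan 41.99° = 2.411.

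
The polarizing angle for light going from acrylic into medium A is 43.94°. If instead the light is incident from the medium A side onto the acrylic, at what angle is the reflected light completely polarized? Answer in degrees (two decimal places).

The two Brewster angles are complementary: θ_B' = 90° − θ_B = 90° − 43.94° = 46.06°.

θ_B' ≈ 46.06°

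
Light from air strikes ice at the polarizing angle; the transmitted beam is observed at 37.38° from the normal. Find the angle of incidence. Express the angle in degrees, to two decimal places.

θ_B ≈ 52.62°

At Brewster's angle the reflected and refracted rays are perpendicular, so θ_B + θ_t = 90°.
θ_B = 90° − 37.38° = 52.62°.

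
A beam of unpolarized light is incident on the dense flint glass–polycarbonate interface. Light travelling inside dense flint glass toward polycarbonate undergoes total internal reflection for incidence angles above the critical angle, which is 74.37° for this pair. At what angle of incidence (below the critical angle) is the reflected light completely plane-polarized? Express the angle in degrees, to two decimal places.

θ_B ≈ 43.92°

sin θ_c = n₂/n₁, so n₂/n₁ = sin 74.37° = 0.9630.
Brewster: tan θ_B = n₂/n₁ = 0.9630.
θ_B = arctan(0.9630) = 43.92°.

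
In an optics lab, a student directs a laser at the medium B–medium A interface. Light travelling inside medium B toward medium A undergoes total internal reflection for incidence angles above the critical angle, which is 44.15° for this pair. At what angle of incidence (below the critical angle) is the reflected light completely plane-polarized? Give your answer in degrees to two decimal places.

θ_B ≈ 34.86°

At the critical angle sin θ_c = n₂/n₁, giving n₂/n₁ = sin 44.15° = 0.6965.
Then tan θ_B = n₂/n₁ = 0.6965, so θ_B = arctan 0.6965 = 34.86°.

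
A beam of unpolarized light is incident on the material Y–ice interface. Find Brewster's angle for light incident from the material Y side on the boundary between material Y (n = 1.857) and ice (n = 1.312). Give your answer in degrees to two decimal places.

tan θ_B = n₂/n₁ = 1.312/1.857 = 0.7065.
So θ_B = arctan 0.7065 = 35.24°.

θ_B ≈ 35.24°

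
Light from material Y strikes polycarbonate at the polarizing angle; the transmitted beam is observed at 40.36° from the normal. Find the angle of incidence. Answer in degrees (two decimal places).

Since the reflected and refracted rays are at right angles at the polarizing angle, θ_B + θ_t = 90°.
So θ_B = 90° − θ_t = 90° − 40.36° = 49.64°.

θ_B ≈ 49.64°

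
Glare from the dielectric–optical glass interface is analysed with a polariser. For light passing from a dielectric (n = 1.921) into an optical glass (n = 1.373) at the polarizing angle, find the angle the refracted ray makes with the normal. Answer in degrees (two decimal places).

First find Brewster's angle: tan θ_B = 1.373/1.921 = 0.7147, giving θ_B = 35.55°.
Since θ_B + θ_t = 90° at Brewster incidence, θ_t = 90° − 35.55° = 54.45°.

θ_t ≈ 54.45°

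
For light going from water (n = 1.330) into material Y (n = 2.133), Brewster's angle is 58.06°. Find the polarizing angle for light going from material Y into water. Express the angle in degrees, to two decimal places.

The two Brewster angles are complementary: θ_B' = 90° − θ_B = 90° − 58.06° = 31.94°.

θ_B' ≈ 31.94°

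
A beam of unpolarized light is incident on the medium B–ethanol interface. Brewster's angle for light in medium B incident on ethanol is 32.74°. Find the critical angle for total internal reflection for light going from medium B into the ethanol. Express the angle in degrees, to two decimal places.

θ_c ≈ 40.01°

tan θ_B = n₂/n₁ = tan 32.74° = 0.6430.
Total internal reflection: sin θ_c = n₂/n₁ = 0.6430.
θ_c = arcsin(0.6430) = 40.01°.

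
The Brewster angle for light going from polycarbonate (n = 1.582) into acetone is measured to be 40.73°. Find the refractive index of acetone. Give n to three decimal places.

n ≈ 1.362

At the Brewster angle, tan θ_B = n₂/n₁ with n₁ on the incident side (polycarbonate) and n₂ on the transmitted side (acetone).
n₂ = n₁ tan θ_B = 1.582 × tan 40.73° = 1.362.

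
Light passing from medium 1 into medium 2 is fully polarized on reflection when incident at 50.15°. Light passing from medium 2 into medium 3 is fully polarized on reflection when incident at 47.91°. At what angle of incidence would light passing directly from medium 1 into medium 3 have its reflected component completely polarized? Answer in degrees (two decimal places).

θ_B ≈ 52.99°

tan θ_B(1→2) = n₂/n₁ = tan 50.15° = 1.1981.
tan θ_B(2→3) = n₃/n₂ = tan 47.91° = 1.1071.
n₃/n₁ = 1.3264. Then tan θ_B(1→3) = n₃/n₁, so θ_B(1→3) = arctan(1.3264) = 52.99°.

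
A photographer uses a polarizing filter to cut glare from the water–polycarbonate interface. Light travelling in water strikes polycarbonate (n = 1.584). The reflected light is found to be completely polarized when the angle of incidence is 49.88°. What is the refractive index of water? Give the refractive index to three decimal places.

Full polarization of the reflected beam means tan θ_B = n₂/n₁, where n₁ is the incident medium (water).
n₁ = n₂ / tan θ_B = 1.584 / tan 49.88° = 1.335.

n ≈ 1.335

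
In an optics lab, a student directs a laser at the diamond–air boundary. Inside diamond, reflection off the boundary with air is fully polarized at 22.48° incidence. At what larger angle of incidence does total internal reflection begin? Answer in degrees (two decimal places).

θ_c ≈ 24.44°

tan θ_B = n₂/n₁ = tan 22.48° = 0.4138.
Total internal reflection: sin θ_c = n₂/n₁ = 0.4138.
θ_c = arcsin(0.4138) = 24.44°.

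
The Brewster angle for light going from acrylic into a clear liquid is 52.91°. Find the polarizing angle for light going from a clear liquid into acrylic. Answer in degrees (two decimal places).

Reversing the direction swaps n₁ and n₂, so tan θ_B' = 1/tan θ_B and θ_B' = 90° − θ_B.
Hence θ_B' = 90° − 52.91° = 37.09°.

θ_B' ≈ 37.09°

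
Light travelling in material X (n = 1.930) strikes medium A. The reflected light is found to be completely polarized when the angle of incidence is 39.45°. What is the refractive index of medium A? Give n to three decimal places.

Brewster's law: tan θ_B = n₂/n₁ (light incident in material X, refracted into medium A).
n₂ = n₁ tan θ_B = 1.930 × tan 39.45° = 1.588.

n ≈ 1.588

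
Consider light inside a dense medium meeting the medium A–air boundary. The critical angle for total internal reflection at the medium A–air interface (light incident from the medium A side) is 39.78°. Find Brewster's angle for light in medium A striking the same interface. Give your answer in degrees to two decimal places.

θ_B ≈ 32.61°

At the critical angle sin θ_c = n₂/n₁, giving n₂/n₁ = sin 39.78° = 0.6398.
Then tan θ_B = n₂/n₁ = 0.6398, so θ_B = arctan 0.6398 = 32.61°.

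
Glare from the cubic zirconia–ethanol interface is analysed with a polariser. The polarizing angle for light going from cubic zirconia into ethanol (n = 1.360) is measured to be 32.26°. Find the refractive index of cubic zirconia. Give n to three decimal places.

At the polarizing angle, tan θ_B = n₂/n₁ with n₁ on the incident side (cubic zirconia) and n₂ on the transmitted side (ethanol).
n₁ = n₂ / tan θ_B = 1.360 / tan 32.26° = 2.155.

n ≈ 2.155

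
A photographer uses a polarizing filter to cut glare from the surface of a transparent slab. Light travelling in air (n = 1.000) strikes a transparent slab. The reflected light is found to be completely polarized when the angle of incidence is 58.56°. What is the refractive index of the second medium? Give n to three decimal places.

Full polarization of the reflected beam means tan θ_B = n₂/n₁, where n₁ is the incident medium (air).
n₂ = n₁ tan θ_B = 1.000 × tan 58.56° = 1.636.

n ≈ 1.636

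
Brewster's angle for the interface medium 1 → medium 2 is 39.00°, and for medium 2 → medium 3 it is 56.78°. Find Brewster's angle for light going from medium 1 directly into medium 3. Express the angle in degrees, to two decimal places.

Each Brewster angle gives a ratio: n₂/n₁ = tan 39.00° = 0.8098, n₃/n₂ = tan 56.78° = 1.5270.
n₃/n₁ = 1.2365. Then tan θ_B(1→3) = n₃/n₁, so θ_B(1→3) = arctan(1.2365) = 51.04°.

θ_B ≈ 51.04°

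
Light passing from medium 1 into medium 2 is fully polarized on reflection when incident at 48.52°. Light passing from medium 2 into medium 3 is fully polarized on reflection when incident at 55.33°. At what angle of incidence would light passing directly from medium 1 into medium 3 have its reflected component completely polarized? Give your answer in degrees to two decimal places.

θ_B ≈ 58.55°

Each Brewster angle gives a ratio: n₂/n₁ = tan 48.52° = 1.1311, n₃/n₂ = tan 55.33° = 1.4458.
n₃/n₁ = 1.6353. Then tan θ_B(1→3) = n₃/n₁, so θ_B(1→3) = arctan(1.6353) = 58.55°.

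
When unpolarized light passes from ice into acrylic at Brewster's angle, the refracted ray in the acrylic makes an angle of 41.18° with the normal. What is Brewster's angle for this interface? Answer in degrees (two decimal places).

At Brewster's angle the reflected and refracted rays are perpendicular, so θ_B + θ_t = 90°.
θ_B = 90° − 41.18° = 48.82°.

θ_B ≈ 48.82°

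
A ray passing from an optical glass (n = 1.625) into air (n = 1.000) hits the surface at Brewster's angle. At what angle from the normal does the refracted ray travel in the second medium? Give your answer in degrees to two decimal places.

θ_t ≈ 58.39°

First find Brewster's angle: tan θ_B = 1.000/1.625 = 0.6154, giving θ_B = 31.61°.
At Brewster's angle the reflected and refracted rays are perpendicular, so θ_t = 90° − θ_B = 90° − 31.61° = 58.39°.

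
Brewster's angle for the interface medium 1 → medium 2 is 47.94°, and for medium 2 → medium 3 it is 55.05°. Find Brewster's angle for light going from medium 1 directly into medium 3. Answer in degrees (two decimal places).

θ_B ≈ 57.76°

Each Brewster angle gives a ratio: n₂/n₁ = tan 47.94° = 1.1083, n₃/n₂ = tan 55.05° = 1.4308.
So n₃/n₁ = (n₂/n₁)(n₃/n₂) = 1.1083 × 1.4308 = 1.5857.
θ_B(1→3) = arctan(1.5857) = 57.76°.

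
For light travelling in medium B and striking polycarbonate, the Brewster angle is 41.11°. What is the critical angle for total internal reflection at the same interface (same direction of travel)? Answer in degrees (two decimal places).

From Brewster, n₂/n₁ = tan θ_B = tan 41.11° = 0.8727.
Then sin θ_c = n₂/n₁ = 0.8727, so θ_c = arcsin 0.8727 = 60.77°.

θ_c ≈ 60.77°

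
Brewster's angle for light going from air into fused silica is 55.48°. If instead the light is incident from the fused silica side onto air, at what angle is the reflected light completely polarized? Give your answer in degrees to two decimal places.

θ_B' ≈ 34.52°

tan θ_B' = n₁/n₂ = 1/tan θ_B, so θ_B' = 90° − θ_B.
θ_B' = 90° − 55.48° = 34.52°.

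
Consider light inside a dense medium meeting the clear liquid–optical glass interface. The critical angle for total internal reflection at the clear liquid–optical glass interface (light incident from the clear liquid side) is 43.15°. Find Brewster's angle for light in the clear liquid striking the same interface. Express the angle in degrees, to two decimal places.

n₂/n₁ = sin θ_c = sin 43.15° = 0.6839.
tan θ_B equals the same ratio, so θ_B = arctan(0.6839) = 34.37°.

θ_B ≈ 34.37°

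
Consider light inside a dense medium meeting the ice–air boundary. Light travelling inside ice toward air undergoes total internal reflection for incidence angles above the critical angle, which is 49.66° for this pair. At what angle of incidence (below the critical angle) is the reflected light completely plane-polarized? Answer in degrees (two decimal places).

θ_B ≈ 37.32°

At the critical angle sin θ_c = n₂/n₁, giving n₂/n₁ = sin 49.66° = 0.7622.
Then tan θ_B = n₂/n₁ = 0.7622, so θ_B = arctan 0.7622 = 37.32°.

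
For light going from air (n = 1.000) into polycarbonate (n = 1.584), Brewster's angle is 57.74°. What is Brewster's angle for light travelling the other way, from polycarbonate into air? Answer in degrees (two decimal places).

Reversing the direction swaps n₁ and n₂, so tan θ_B' = 1/tan θ_B and θ_B' = 90° − θ_B.
Hence θ_B' = 90° − 57.74° = 32.26°.

θ_B' ≈ 32.26°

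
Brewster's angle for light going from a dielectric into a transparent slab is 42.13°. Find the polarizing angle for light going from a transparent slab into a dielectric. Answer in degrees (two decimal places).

tan θ_B' = n₁/n₂ = 1/tan θ_B, so θ_B' = 90° − θ_B.
θ_B' = 90° − 42.13° = 47.87°.

θ_B' ≈ 47.87°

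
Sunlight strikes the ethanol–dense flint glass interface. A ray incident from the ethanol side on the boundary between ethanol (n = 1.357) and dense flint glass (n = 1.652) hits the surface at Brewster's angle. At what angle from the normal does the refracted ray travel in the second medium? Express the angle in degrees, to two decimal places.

θ_t ≈ 39.40°

θ_B = arctan(n₂/n₁) = arctan(1.652/1.357) = 50.60°.
Since θ_B + θ_t = 90° at Brewster incidence, θ_t = 90° − 50.60° = 39.40°.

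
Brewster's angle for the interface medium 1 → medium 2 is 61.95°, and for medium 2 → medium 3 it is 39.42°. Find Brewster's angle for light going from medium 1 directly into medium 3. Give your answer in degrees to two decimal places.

Each Brewster angle gives a ratio: n₂/n₁ = tan 61.95° = 1.8768, n₃/n₂ = tan 39.42° = 0.8220.
n₃/n₁ = 1.5427. Then tan θ_B(1→3) = n₃/n₁, so θ_B(1→3) = arctan(1.5427) = 57.05°.

θ_B ≈ 57.05°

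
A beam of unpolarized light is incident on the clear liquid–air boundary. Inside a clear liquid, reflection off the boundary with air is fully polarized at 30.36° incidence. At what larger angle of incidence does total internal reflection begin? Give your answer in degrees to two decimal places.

tan θ_B = n₂/n₁ = tan 30.36° = 0.5858.
Total internal reflection: sin θ_c = n₂/n₁ = 0.5858.
θ_c = arcsin(0.5858) = 35.86°.

θ_c ≈ 35.86°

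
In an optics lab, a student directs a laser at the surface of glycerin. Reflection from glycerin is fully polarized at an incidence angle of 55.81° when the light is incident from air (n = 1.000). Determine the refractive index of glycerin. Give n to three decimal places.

n ≈ 1.472

At the Brewster angle, tan θ_B = n₂/n₁ with n₁ on the incident side (air) and n₂ on the transmitted side (glycerin).
n₂ = n₁ tan θ_B = 1.000 × tan 55.81° = 1.472.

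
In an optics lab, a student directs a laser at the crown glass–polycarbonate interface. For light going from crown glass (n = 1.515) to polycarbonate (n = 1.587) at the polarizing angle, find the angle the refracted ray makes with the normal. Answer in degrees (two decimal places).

tan θ_B = n₂/n₁ = 1.587/1.515 = 1.0475, so θ_B = 46.33°.
At Brewster's angle the reflected and refracted rays are perpendicular, so θ_t = 90° − θ_B = 90° − 46.33° = 43.67°.

θ_t ≈ 43.67°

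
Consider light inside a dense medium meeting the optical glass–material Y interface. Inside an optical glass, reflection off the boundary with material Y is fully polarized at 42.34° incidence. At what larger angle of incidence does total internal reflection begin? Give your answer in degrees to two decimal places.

From Brewster, n₂/n₁ = tan θ_B = tan 42.34° = 0.9112.
Then sin θ_c = n₂/n₁ = 0.9112, so θ_c = arcsin 0.9112 = 65.67°.

θ_c ≈ 65.67°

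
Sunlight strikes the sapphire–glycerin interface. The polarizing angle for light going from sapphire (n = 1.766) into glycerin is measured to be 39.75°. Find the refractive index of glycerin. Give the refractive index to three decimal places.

At the polarizing angle, tan θ_B = n₂/n₁ with n₁ on the incident side (sapphire) and n₂ on the transmitted side (glycerin).
n₂ = n₁ tan θ_B = 1.766 × tan 39.75° = 1.469.

n ≈ 1.469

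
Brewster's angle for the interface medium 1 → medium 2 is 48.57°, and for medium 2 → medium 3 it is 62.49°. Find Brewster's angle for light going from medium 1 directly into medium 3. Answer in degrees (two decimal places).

n₂/n₁ = tan 48.57° = 1.1331 and n₃/n₂ = tan 62.49° = 1.9202.
So n₃/n₁ = (n₂/n₁)(n₃/n₂) = 1.1331 × 1.9202 = 2.1757.
θ_B(1→3) = arctan(2.1757) = 65.32°.

θ_B ≈ 65.32°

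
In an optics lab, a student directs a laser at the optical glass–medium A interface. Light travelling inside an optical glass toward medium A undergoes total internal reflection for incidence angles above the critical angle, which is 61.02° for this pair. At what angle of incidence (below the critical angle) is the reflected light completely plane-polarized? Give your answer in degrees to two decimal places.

n₂/n₁ = sin θ_c = sin 61.02° = 0.8748.
tan θ_B equals the same ratio, so θ_B = arctan(0.8748) = 41.18°.

θ_B ≈ 41.18°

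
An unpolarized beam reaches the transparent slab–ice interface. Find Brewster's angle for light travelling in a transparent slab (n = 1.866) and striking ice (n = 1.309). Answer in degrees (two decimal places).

The reflected p-component vanishes when tan θ_B = n₂/n₁.
Here n₂/n₁ = 1.309/1.866 = 0.7015, and Brewster's law gives tan θ_B = n₂/n₁.
θ_B = arctan(0.7015) = 35.05°.

θ_B ≈ 35.05°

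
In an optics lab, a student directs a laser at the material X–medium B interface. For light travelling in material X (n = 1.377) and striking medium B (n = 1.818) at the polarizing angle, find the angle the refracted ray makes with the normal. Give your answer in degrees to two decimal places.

tan θ_B = n₂/n₁ = 1.818/1.377 = 1.3203, so θ_B = 52.86°.
At Brewster's angle the reflected and refracted rays are perpendicular, so θ_t = 90° − θ_B = 90° − 52.86° = 37.14°.

θ_t ≈ 37.14°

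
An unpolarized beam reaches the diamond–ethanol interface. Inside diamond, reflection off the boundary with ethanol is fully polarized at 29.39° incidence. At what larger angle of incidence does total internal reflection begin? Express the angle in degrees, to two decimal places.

θ_c ≈ 34.28°

n₂/n₁ = tan 29.39° = 0.5632; the critical angle satisfies sin θ_c = n₂/n₁.
θ_c = arcsin(0.5632) = 34.28°.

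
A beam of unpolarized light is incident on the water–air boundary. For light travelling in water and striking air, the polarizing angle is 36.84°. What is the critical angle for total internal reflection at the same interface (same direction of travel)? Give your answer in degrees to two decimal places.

From Brewster, n₂/n₁ = tan θ_B = tan 36.84° = 0.7492.
Then sin θ_c = n₂/n₁ = 0.7492, so θ_c = arcsin 0.7492 = 48.52°.

θ_c ≈ 48.52°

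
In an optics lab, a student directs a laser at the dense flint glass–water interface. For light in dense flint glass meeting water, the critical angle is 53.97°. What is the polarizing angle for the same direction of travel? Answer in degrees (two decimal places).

θ_B ≈ 38.96°

sin θ_c = n₂/n₁, so n₂/n₁ = sin 53.97° = 0.8087.
Brewster: tan θ_B = n₂/n₁ = 0.8087.
θ_B = arctan(0.8087) = 38.96°.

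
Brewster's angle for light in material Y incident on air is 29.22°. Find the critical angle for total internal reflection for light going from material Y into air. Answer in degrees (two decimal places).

n₂/n₁ = tan 29.22° = 0.5593; the critical angle satisfies sin θ_c = n₂/n₁.
θ_c = arcsin(0.5593) = 34.01°.

θ_c ≈ 34.01°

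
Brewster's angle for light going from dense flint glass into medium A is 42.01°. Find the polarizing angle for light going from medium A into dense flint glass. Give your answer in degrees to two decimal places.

θ_B' ≈ 47.99°

The two Brewster angles are complementary: θ_B' = 90° − θ_B = 90° − 42.01° = 47.99°.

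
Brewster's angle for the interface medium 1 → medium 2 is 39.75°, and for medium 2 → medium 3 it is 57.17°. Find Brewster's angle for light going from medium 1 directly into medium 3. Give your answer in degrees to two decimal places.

Each Brewster angle gives a ratio: n₂/n₁ = tan 39.75° = 0.8317, n₃/n₂ = tan 57.17° = 1.5499.
Multiplying, n₃/n₁ = 0.8317 × 1.5499 = 1.2890, and θ_B(1→3) = arctan 1.2890 = 52.20°.

θ_B ≈ 52.20°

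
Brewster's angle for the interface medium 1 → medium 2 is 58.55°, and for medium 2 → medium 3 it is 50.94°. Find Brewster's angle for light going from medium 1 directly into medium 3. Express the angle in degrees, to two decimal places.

θ_B ≈ 63.60°

n₂/n₁ = tan 58.55° = 1.6351 and n₃/n₂ = tan 50.94° = 1.2323.
So n₃/n₁ = (n₂/n₁)(n₃/n₂) = 1.6351 × 1.2323 = 2.0148.
θ_B(1→3) = arctan(2.0148) = 63.60°.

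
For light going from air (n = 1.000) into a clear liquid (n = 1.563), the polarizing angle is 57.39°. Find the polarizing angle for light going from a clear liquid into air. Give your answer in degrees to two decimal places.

θ_B' ≈ 32.61°

tan θ_B' = n₁/n₂ = 1/tan θ_B, so θ_B' = 90° − θ_B.
θ_B' = 90° − 57.39° = 32.61°.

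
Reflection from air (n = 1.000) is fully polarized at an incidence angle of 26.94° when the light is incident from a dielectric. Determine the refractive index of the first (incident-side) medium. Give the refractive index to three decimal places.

Full polarization of the reflected beam means tan θ_B = n₂/n₁, where n₁ is the incident medium (a dielectric).
n₁ = n₂ / tan θ_B = 1.000 / tan 26.94° = 1.968.

n ≈ 1.968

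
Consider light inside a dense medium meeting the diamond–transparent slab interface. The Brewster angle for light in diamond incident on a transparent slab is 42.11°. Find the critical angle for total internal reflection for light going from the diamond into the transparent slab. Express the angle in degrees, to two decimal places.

θ_c ≈ 64.67°

n₂/n₁ = tan 42.11° = 0.9039; the critical angle satisfies sin θ_c = n₂/n₁.
θ_c = arcsin(0.9039) = 64.67°.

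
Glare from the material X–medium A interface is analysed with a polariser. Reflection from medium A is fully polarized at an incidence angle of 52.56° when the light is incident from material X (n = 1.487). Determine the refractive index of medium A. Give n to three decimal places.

n ≈ 1.942

Full polarization of the reflected beam means tan θ_B = n₂/n₁, where n₁ is the incident medium (material X).
n₂ = n₁ tan θ_B = 1.487 × tan 52.56° = 1.942.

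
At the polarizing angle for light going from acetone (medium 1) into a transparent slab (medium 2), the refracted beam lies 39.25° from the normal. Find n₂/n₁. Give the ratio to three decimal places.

At Brewster incidence θ_B = 90° − θ_t = 90° − 39.25° = 50.75°.
Then n₂/n₁ = tan θ_B = tan 50.75° = 1.224.

n₂/n₁ ≈ 1.224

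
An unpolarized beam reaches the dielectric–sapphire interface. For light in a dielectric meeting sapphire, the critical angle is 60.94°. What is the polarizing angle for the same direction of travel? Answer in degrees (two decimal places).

θ_B ≈ 41.16°

n₂/n₁ = sin θ_c = sin 60.94° = 0.8741.
tan θ_B equals the same ratio, so θ_B = arctan(0.8741) = 41.16°.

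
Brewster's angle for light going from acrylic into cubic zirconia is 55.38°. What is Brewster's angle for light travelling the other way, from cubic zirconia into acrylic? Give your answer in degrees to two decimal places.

The two Brewster angles are complementary: θ_B' = 90° − θ_B = 90° − 55.38° = 34.62°.

θ_B' ≈ 34.62°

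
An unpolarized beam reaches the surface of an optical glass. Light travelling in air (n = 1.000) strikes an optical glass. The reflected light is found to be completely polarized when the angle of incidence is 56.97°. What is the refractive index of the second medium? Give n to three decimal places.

n ≈ 1.538

Full polarization of the reflected beam means tan θ_B = n₂/n₁, where n₁ is the incident medium (air).
n₂ = n₁ tan θ_B = 1.000 × tan 56.97° = 1.538.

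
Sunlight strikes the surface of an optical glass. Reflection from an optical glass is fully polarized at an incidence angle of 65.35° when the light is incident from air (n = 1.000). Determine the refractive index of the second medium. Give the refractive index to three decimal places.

Brewster's law: tan θ_B = n₂/n₁ (light incident in air, refracted into an optical glass).
n₂ = n₁ tan θ_B = 1.000 × tan 65.35° = 2.179.

n ≈ 2.179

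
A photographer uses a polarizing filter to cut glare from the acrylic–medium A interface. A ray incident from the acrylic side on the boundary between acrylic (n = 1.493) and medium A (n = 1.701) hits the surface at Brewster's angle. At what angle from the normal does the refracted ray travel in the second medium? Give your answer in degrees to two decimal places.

tan θ_B = n₂/n₁ = 1.701/1.493 = 1.1393, so θ_B = 48.73°.
The refracted ray is perpendicular to the reflected ray, so θ_t = 90° − θ_B = 41.27°.

θ_t ≈ 41.27°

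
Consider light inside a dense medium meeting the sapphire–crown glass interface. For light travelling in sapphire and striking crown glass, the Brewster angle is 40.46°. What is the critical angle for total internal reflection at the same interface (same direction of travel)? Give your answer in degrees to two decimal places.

θ_c ≈ 58.53°

From Brewster, n₂/n₁ = tan θ_B = tan 40.46° = 0.8529.
Then sin θ_c = n₂/n₁ = 0.8529, so θ_c = arcsin 0.8529 = 58.53°.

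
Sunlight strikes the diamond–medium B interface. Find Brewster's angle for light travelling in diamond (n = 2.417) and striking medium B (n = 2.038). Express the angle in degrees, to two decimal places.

Brewster's condition: tan θ_B = n₂/n₁ = 2.038/2.417 = 0.8432.
θ_B = arctan(0.8432) = 40.14°.

θ_B ≈ 40.14°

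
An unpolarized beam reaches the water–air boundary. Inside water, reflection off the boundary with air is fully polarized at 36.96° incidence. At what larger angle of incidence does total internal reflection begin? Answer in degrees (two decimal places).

From Brewster, n₂/n₁ = tan θ_B = tan 36.96° = 0.7525.
Then sin θ_c = n₂/n₁ = 0.7525, so θ_c = arcsin 0.7525 = 48.80°.

θ_c ≈ 48.80°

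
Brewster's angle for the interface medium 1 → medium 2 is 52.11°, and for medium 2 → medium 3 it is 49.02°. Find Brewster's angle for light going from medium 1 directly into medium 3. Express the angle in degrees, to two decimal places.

n₂/n₁ = tan 52.11° = 1.2850 and n₃/n₂ = tan 49.02° = 1.1512.
n₃/n₁ = 1.4793. Then tan θ_B(1→3) = n₃/n₁, so θ_B(1→3) = arctan(1.4793) = 55.94°.

θ_B ≈ 55.94°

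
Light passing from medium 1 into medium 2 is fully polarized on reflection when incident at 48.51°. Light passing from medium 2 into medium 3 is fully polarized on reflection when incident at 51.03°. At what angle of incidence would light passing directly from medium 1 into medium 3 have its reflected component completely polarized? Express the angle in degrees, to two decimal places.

θ_B ≈ 54.42°

n₂/n₁ = tan 48.51° = 1.1307 and n₃/n₂ = tan 51.03° = 1.2362.
n₃/n₁ = 1.3978. Then tan θ_B(1→3) = n₃/n₁, so θ_B(1→3) = arctan(1.3978) = 54.42°.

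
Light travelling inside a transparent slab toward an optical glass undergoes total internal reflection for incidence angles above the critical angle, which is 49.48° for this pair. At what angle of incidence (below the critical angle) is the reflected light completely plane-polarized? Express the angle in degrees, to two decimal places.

θ_B ≈ 37.24°

At the critical angle sin θ_c = n₂/n₁, giving n₂/n₁ = sin 49.48° = 0.7602.
Then tan θ_B = n₂/n₁ = 0.7602, so θ_B = arctan 0.7602 = 37.24°.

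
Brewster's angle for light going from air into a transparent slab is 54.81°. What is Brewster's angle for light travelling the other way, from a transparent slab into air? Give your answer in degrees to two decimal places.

The two Brewster angles are complementary: θ_B' = 90° − θ_B = 90° − 54.81° = 35.19°.

θ_B' ≈ 35.19°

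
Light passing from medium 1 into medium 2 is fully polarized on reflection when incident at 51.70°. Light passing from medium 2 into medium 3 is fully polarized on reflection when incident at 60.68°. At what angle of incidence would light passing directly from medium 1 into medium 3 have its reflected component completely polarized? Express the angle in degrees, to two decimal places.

θ_B ≈ 66.08°

tan θ_B(1→2) = n₂/n₁ = tan 51.70° = 1.2662.
tan θ_B(2→3) = n₃/n₂ = tan 60.68° = 1.7805.
n₃/n₁ = 2.2545. Then tan θ_B(1→3) = n₃/n₁, so θ_B(1→3) = arctan(2.2545) = 66.08°.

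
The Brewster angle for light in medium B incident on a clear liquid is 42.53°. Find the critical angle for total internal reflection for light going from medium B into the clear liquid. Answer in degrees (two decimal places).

n₂/n₁ = tan 42.53° = 0.9173; the critical angle satisfies sin θ_c = n₂/n₁.
θ_c = arcsin(0.9173) = 66.53°.

θ_c ≈ 66.53°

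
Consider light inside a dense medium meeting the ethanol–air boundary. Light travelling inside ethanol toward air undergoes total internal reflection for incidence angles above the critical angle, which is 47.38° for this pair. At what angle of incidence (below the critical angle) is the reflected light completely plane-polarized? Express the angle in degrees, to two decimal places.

θ_B ≈ 36.35°

n₂/n₁ = sin θ_c = sin 47.38° = 0.7359.
tan θ_B equals the same ratio, so θ_B = arctan(0.7359) = 36.35°.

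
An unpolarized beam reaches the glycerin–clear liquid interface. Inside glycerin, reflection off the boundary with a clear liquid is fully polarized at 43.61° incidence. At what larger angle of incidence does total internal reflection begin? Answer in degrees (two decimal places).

n₂/n₁ = tan 43.61° = 0.9526; the critical angle satisfies sin θ_c = n₂/n₁.
θ_c = arcsin(0.9526) = 72.29°.

θ_c ≈ 72.29°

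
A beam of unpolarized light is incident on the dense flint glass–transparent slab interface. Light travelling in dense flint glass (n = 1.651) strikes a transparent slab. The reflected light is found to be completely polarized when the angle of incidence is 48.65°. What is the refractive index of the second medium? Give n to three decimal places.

n ≈ 1.876

Brewster's law: tan θ_B = n₂/n₁ (light incident in dense flint glass, refracted into a transparent slab).
n₂ = n₁ tan θ_B = 1.651 × tan 48.65° = 1.876.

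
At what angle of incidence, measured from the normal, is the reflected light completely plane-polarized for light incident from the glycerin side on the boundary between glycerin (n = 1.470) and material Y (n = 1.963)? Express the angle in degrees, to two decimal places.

tan θ_B = n₂/n₁ = 1.963/1.470 = 1.3354. Taking the arctangent, θ_B = 53.17°.

θ_B ≈ 53.17°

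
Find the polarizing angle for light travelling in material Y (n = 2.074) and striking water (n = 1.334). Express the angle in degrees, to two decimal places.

Brewster's condition: tan θ_B = n₂/n₁ = 1.334/2.074 = 0.6432. Taking the arctangent, θ_B = 32.75°.

θ_B ≈ 32.75°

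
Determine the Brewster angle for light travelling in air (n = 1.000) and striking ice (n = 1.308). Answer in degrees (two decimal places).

θ_B ≈ 52.60°

tan θ_B = n₂/n₁ = 1.308/1.000 = 1.3080. Taking the arctangent, θ_B = 52.60°.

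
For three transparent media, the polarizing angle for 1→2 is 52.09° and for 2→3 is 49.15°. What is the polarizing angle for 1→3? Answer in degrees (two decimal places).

Each Brewster angle gives a ratio: n₂/n₁ = tan 52.09° = 1.2841, n₃/n₂ = tan 49.15° = 1.1565.
Multiplying, n₃/n₁ = 1.2841 × 1.1565 = 1.4850, and θ_B(1→3) = arctan 1.4850 = 56.04°.

θ_B ≈ 56.04°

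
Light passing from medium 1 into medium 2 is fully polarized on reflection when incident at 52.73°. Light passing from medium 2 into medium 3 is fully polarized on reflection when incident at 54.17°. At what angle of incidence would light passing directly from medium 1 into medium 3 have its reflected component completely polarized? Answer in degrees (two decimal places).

θ_B ≈ 61.21°

n₂/n₁ = tan 52.73° = 1.3141 and n₃/n₂ = tan 54.17° = 1.3850.
So n₃/n₁ = (n₂/n₁)(n₃/n₂) = 1.3141 × 1.3850 = 1.8201.
θ_B(1→3) = arctan(1.8201) = 61.21°.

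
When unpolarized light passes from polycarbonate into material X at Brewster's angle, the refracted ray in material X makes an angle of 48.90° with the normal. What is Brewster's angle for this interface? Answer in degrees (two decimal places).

At Brewster's angle the reflected and refracted rays are perpendicular, so θ_B + θ_t = 90°.
So θ_B = 90° − θ_t = 90° − 48.90° = 41.10°.

θ_B ≈ 41.10°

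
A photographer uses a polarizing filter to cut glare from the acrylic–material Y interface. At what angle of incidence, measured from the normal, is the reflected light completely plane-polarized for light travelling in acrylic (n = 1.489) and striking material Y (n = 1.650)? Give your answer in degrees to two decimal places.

Here n₂/n₁ = 1.650/1.489 = 1.1081, and Brewster's law gives tan θ_B = n₂/n₁. Taking the arctangent, θ_B = 47.94°.

θ_B ≈ 47.94°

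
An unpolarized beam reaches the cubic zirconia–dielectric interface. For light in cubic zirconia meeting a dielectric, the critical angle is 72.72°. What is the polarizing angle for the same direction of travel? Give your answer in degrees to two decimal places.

sin θ_c = n₂/n₁, so n₂/n₁ = sin 72.72° = 0.9549.
Brewster: tan θ_B = n₂/n₁ = 0.9549.
θ_B = arctan(0.9549) = 43.68°.

θ_B ≈ 43.68°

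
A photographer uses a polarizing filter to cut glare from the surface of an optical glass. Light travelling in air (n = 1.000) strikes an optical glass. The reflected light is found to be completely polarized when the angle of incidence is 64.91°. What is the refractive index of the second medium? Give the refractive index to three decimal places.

Brewster's law: tan θ_B = n₂/n₁ (light incident in air, refracted into an optical glass).
n₂ = n₁ tan θ_B = 1.000 × tan 64.91° = 2.136.

n ≈ 2.136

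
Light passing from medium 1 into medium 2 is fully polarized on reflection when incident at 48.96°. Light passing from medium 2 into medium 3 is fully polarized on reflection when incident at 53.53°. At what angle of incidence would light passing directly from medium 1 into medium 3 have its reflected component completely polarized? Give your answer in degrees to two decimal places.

θ_B ≈ 57.24°

tan θ_B(1→2) = n₂/n₁ = tan 48.96° = 1.1487.
tan θ_B(2→3) = n₃/n₂ = tan 53.53° = 1.3529.
So n₃/n₁ = (n₂/n₁)(n₃/n₂) = 1.1487 × 1.3529 = 1.5541.
θ_B(1→3) = arctan(1.5541) = 57.24°.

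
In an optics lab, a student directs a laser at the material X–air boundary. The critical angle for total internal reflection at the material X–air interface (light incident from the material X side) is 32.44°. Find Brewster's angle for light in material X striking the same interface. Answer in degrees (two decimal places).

sin θ_c = n₂/n₁, so n₂/n₁ = sin 32.44° = 0.5364.
Brewster: tan θ_B = n₂/n₁ = 0.5364.
θ_B = arctan(0.5364) = 28.21°.

θ_B ≈ 28.21°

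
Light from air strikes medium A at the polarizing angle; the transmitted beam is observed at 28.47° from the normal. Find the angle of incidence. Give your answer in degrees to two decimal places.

Brewster's condition makes the reflected and refracted beams perpendicular: θ_B + θ_t = 90°.
So θ_B = 90° − θ_t = 90° − 28.47° = 61.53°.

θ_B ≈ 61.53°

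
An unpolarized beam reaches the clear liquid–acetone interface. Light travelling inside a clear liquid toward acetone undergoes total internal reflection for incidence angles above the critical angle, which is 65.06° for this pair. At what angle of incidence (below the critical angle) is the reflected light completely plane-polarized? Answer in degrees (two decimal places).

θ_B ≈ 42.20°

At the critical angle sin θ_c = n₂/n₁, giving n₂/n₁ = sin 65.06° = 0.9067.
Then tan θ_B = n₂/n₁ = 0.9067, so θ_B = arctan 0.9067 = 42.20°.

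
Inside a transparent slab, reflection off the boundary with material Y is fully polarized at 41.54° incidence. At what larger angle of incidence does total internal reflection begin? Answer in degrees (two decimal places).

From Brewster, n₂/n₁ = tan θ_B = tan 41.54° = 0.8860.
Then sin θ_c = n₂/n₁ = 0.8860, so θ_c = arcsin 0.8860 = 62.37°.

θ_c ≈ 62.37°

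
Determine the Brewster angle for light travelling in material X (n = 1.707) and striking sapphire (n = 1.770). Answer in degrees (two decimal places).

The reflected p-component vanishes when tan θ_B = n₂/n₁.
tan θ_B = n₂/n₁ = 1.770/1.707 = 1.0369. Taking the arctangent, θ_B = 46.04°.

θ_B ≈ 46.04°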